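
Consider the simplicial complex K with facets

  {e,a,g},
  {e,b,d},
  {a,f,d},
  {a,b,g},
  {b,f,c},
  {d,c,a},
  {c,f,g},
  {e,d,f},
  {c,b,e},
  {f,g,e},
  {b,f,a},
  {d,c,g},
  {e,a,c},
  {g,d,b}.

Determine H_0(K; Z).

Order the vertices as a < b < c < d < e < f < g. Listing each simplex with vertices in this order, K has dimension 2 with simplices:

  0-simplices (7): a, b, c, d, e, f, g
  1-simplices (21): ab, ac, ad, ae, af, ag, bc, bd, be, bf, bg, cd, ce, cf, cg, de, df, dg, ef, eg, fg
  2-simplices (14): abf, abg, acd, ace, adf, aeg, bce, bcf, bde, bdg, cdg, cfg, def, efg

so the chain groups are C_0 ≅ Z^7, C_1 ≅ Z^21, C_2 ≅ Z^14.

The boundary map ∂_1: C_1 → C_0 is given by ∂[p,q] = [q] − [p]. For instance
  ∂dg = g − d.
The resulting 7×21 matrix has rank 6, and its Smith normal form has invariant factors (1,1,1,1,1,1).

The boundary map ∂_2: C_2 → C_1 maps a triangle to the signed sum of its edges. For instance
  ∂cfg = fg − cg + cf,
  ∂cdg = dg − cg + cd.
This gives a 21×14 integer matrix of rank 13; reducing to Smith normal form yields diagonal entries (1,1,1,1,1,1,1,1,1,1,1,1,1).

Reading off H_k = ker ∂_k / im ∂_{k+1}:

  H_0: rank C_0 − rank ∂_1 = 7 − 6 = 1, and the invariant factors of ∂_1 are all 1, so H_0 = Z.

(K is a triangulation of the torus T^2.)

H_0 ≅ Z.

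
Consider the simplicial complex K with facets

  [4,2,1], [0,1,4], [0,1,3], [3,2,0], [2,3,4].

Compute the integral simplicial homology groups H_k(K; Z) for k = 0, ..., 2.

Take the total order 0 < 1 < 2 < 3 < 4 on the vertex set. Then K (dimension 2) consists of the simplices:

  0-simplices (5): [0], [1], [2], [3], [4]
  1-simplices (10): [0,1], [0,2], [0,3], [0,4], [1,2], [1,3], [1,4], [2,3], [2,4], [3,4]
  2-simplices (5): [0,1,3], [0,1,4], [0,2,3], [1,2,4], [2,3,4]

Hence C_0 ≅ Z^5, C_1 ≅ Z^10, C_2 ≅ Z^5.

The boundary map ∂_1: C_1 → C_0 maps an edge to its endpoints' difference, ∂[p,q] = q − p.
The resulting 5×10 matrix has rank 4, and its Smith normal form has invariant factors (1,1,1,1).

Boundary ∂_2: C_2 → C_1 maps a triangle to the signed sum of its edges. For instance
  ∂[1,2,4] = [2,4] − [1,4] + [1,2],
  ∂[0,1,4] = [1,4] − [0,4] + [0,1].
As a 10×5 matrix over Z this has rank 5, with invariant factors (1,1,1,1,1).

From H_k ≅ ker(∂_k) / im(∂_{k+1}) we obtain:

  H_0: rank C_0 − rank ∂_1 = 5 − 4 = 1, and the invariant factors of ∂_1 are all 1, so H_0 = Z.
  H_1: rank ker ∂_1 − rank ∂_2 = (10 − 4) − 5 = 1, and the invariant factors of ∂_2 are all 1, so H_1 = Z.
  H_2: rank ker ∂_2 − rank ∂_3 = (5 − 5) − 0 = 0, and there is no ∂_3, so H_2 = 0.

(K is a triangulation of the Möbius band.)

H_0 = Z,  H_1 = Z,  H_2 = 0.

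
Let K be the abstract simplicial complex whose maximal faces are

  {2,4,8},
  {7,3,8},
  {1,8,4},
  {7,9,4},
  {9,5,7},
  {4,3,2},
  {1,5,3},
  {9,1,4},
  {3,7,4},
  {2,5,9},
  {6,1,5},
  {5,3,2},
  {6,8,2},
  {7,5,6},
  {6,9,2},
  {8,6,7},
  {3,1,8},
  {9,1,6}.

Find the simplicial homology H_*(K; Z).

Fix the vertex order 1 < 2 < 3 < 4 < 5 < 6 < 7 < 8 < 9 and write every simplex with vertices in increasing order. Then dim K = 2 and the simplices of K are:

  0-simplices (9): [1], [2], [3], [4], [5], [6], [7], [8], [9]
  1-simplices (27): (27 of them)
  2-simplices (18): [1,3,5], [1,3,8], [1,4,8], [1,4,9], [1,5,6], [1,6,9], [2,3,4], [2,3,5], [2,4,8], [2,5,9], [2,6,8], [2,6,9], [3,4,7], [3,7,8], [4,7,9], [5,6,7], [5,7,9], [6,7,8]

so the chain groups are C_0 ≅ Z^9, C_1 ≅ Z^27, C_2 ≅ Z^18.

The boundary map ∂_1: C_1 → C_0 sends each edge [p,q] (with p < q) to q − p. For instance
  ∂[2,6] = [6] − [2].
This gives a 9×27 integer matrix of rank 8; reducing to Smith normal form yields diagonal entries (1,1,1,1,1,1,1,1).

∂_2: C_2 → C_1 maps a triangle to the signed sum of its edges. For instance
  ∂[3,4,7] = [4,7] − [3,7] + [3,4],
  ∂[1,5,6] = [5,6] − [1,6] + [1,5].
The 27×18 boundary matrix has rank 18 and Smith normal form diag(1,1,1,1,1,1,1,1,1,1,1,1,1,1,1,1,1,2).

From H_k ≅ ker(∂_k) / im(∂_{k+1}) we obtain:

  H_0: rank C_0 − rank ∂_1 = 9 − 8 = 1, and the invariant factors of ∂_1 are all 1, so H_0 = Z.
  H_1: rank ker ∂_1 − rank ∂_2 = (27 − 8) − 18 = 1, and ∂_2 has invariant factor 2 > 1, so H_1 = Z ⊕ Z/2.
  H_2: rank ker ∂_2 − rank ∂_3 = (18 − 18) − 0 = 0, and there is no ∂_3, so H_2 = 0.

H_0 = Z,  H_1 = Z ⊕ Z/2,  H_2 = 0.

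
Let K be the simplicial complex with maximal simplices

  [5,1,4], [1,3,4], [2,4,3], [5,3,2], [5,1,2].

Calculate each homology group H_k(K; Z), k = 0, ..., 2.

H_0 ≅ Z,  H_1 ≅ Z,  H_2 = 0.

Order the vertices as 1 < 2 < 3 < 4 < 5. Listing each simplex with vertices in this order, K has dimension 2 with simplices:

  0-simplices (5): [1], [2], [3], [4], [5]
  1-simplices (10): [1,2], [1,3], [1,4], [1,5], [2,3], [2,4], [2,5], [3,4], [3,5], [4,5]
  2-simplices (5): [1,2,5], [1,3,4], [1,4,5], [2,3,4], [2,3,5]

Hence C_0 ≅ Z^5, C_1 ≅ Z^10, C_2 ≅ Z^5.

∂_1: C_1 → C_0 sends each edge [p,q] (with p < q) to q − p.
The resulting 5×10 matrix has rank 4, and its Smith normal form has invariant factors (1,1,1,1).

The boundary map ∂_2: C_2 → C_1 sends each 2-simplex [p,q,r] to [q,r] − [p,r] + [p,q]. For instance
  ∂[2,3,5] = [3,5] − [2,5] + [2,3],
  ∂[1,4,5] = [4,5] − [1,5] + [1,4].
As a 10×5 matrix over Z this has rank 5, with invariant factors (1,1,1,1,1).

Reading off H_k = ker ∂_k / im ∂_{k+1}:

  H_0: rank C_0 − rank ∂_1 = 5 − 4 = 1, and the invariant factors of ∂_1 are all 1, so H_0 = Z.
  H_1: rank ker ∂_1 − rank ∂_2 = (10 − 4) − 5 = 1, and the invariant factors of ∂_2 are all 1, so H_1 = Z.
  H_2: rank ker ∂_2 − rank ∂_3 = (5 − 5) − 0 = 0, and there is no ∂_3, so H_2 = 0.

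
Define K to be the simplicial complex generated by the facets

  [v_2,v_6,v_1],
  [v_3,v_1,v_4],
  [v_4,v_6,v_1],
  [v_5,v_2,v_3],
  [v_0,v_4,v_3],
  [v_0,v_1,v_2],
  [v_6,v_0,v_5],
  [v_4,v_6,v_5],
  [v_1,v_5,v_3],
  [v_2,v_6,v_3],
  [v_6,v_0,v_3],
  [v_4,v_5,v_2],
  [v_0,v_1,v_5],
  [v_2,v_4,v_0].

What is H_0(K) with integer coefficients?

H_0 ≅ Z.

We work with the vertex ordering v_0 < v_1 < v_2 < v_3 < v_4 < v_5 < v_6. The simplices of K, each written with vertices in increasing order, are:

  0-simplices (7): [v_0], [v_1], [v_2], [v_3], [v_4], [v_5], [v_6]
  1-simplices (21): (21 of them)
  2-simplices (14): (14 of them)

Hence C_0 ≅ Z^7, C_1 ≅ Z^21, C_2 ≅ Z^14.

∂_1: C_1 → C_0 maps an edge to its endpoints' difference, ∂[p,q] = q − p. For instance
  ∂[v_1,v_4] = [v_4] − [v_1].
As a 7×21 matrix over Z this has rank 6, with invariant factors (1,1,1,1,1,1).

Boundary ∂_2: C_2 → C_1 maps a triangle to the signed sum of its edges. For instance
  ∂[v_1,v_4,v_6] = [v_4,v_6] − [v_1,v_6] + [v_1,v_4],
  ∂[v_0,v_5,v_6] = [v_5,v_6] − [v_0,v_6] + [v_0,v_5].
The resulting 21×14 matrix has rank 13, and its Smith normal form has invariant factors (1,1,1,1,1,1,1,1,1,1,1,1,1).

Reading off H_k = ker ∂_k / im ∂_{k+1}:

  H_0: rank C_0 − rank ∂_1 = 7 − 6 = 1, and the invariant factors of ∂_1 are all 1, so H_0 = Z.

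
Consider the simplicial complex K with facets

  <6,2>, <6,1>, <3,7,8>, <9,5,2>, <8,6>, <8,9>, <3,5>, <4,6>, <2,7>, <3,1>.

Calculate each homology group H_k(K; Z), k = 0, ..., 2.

H_0 = Z,  H_1 = Z^4,  H_2 = 0.

K has 9 vertices, 14 edges, 2 triangles.
rank ∂_0 = 0, rank ∂_1 = 8 ⇒ b_0 = 9 − 0 − 8 = 1; all invariant factors of ∂_1 are 1 so no torsion. So H_0 ≅ Z.
rank ∂_1 = 8, rank ∂_2 = 2 ⇒ b_1 = 14 − 8 − 2 = 4; all invariant factors of ∂_2 are 1 so no torsion. So H_1 ≅ Z^4.
rank ∂_2 = 2, rank ∂_3 = 0 ⇒ b_2 = 2 − 2 − 0 = 0. So H_2 ≅ 0.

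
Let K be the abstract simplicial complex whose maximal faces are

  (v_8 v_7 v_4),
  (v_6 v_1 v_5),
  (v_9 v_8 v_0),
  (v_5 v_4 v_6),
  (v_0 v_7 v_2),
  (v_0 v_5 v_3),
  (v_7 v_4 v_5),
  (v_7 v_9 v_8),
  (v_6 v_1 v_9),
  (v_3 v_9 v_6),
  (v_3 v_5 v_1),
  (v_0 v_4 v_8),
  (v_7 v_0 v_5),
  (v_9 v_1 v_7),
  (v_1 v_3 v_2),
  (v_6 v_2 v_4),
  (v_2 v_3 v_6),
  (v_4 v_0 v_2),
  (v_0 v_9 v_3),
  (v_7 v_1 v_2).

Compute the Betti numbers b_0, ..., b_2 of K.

b_0 = 1, b_1 = 1, b_2 = 0.

We work with the vertex ordering v_0 < v_1 < v_2 < v_3 < v_4 < v_5 < v_6 < v_7 < v_8 < v_9. The simplices of K, each written with vertices in increasing order, are:

  0-simplices (10): [v_0], [v_1], [v_2], [v_3], [v_4], [v_5], [v_6], [v_7], [v_8], [v_9]
  1-simplices (30): (30 of them)
  2-simplices (20): (20 of them)

giving chain groups C_0 ≅ Z^10, C_1 ≅ Z^30, C_2 ≅ Z^20.

∂_1: C_1 → C_0 sends each edge [p,q] (with p < q) to q − p.
The resulting 10×30 matrix has rank 9, and its Smith normal form has invariant factors (1,1,1,1,1,1,1,1,1).

∂_2: C_2 → C_1 acts by ∂[p,q,r] = [q,r] − [p,r] + [p,q]. For instance
  ∂[v_2,v_4,v_6] = [v_4,v_6] − [v_2,v_6] + [v_2,v_4],
  ∂[v_0,v_5,v_7] = [v_5,v_7] − [v_0,v_7] + [v_0,v_5].
As a 30×20 matrix over Z this has rank 20, with invariant factors (1,1,1,1,1,1,1,1,1,1,1,1,1,1,1,1,1,1,1,2).

Computing H_k = (kernel of ∂_k) / (image of ∂_{k+1}):

  H_0: rank C_0 − rank ∂_1 = 10 − 9 = 1, and the invariant factors of ∂_1 are all 1, so H_0 = Z.
  H_1: rank ker ∂_1 − rank ∂_2 = (30 − 9) − 20 = 1, and ∂_2 has invariant factor 2 > 1, so H_1 = Z ⊕ Z_2.
  H_2: rank ker ∂_2 − rank ∂_3 = (20 − 20) − 0 = 0, and there is no ∂_3, so H_2 = 0.

Hence the Betti numbers are b_0 = 1, b_1 = 1, b_2 = 0.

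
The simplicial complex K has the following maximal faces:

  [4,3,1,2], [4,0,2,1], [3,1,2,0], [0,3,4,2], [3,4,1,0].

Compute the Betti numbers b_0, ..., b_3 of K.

Fix the vertex order 0 < 1 < 2 < 3 < 4 and write every simplex with vertices in increasing order. Then dim K = 3 and the simplices of K are:

  0-simplices (5): [0], [1], [2], [3], [4]
  1-simplices (10): [0,1], [0,2], [0,3], [0,4], [1,2], [1,3], [1,4], [2,3], [2,4], [3,4]
  2-simplices (10): [0,1,2], [0,1,3], [0,1,4], [0,2,3], [0,2,4], [0,3,4], [1,2,3], [1,2,4], [1,3,4], [2,3,4]
  3-simplices (5): [0,1,2,3], [0,1,2,4], [0,1,3,4], [0,2,3,4], [1,2,3,4]

giving chain groups C_0 ≅ Z^5, C_1 ≅ Z^10, C_2 ≅ Z^10, C_3 ≅ Z^5.

∂_1: C_1 → C_0 is given by ∂[p,q] = [q] − [p].
This gives a 5×10 integer matrix of rank 4; reducing to Smith normal form yields diagonal entries (1,1,1,1).

∂_2: C_2 → C_1 sends each 2-simplex [p,q,r] to [q,r] − [p,r] + [p,q]. For instance
  ∂[0,2,4] = [2,4] − [0,4] + [0,2],
  ∂[1,2,4] = [2,4] − [1,4] + [1,2].
The 10×10 boundary matrix has rank 6 and Smith normal form diag(1,1,1,1,1,1).

The boundary map ∂_3: C_3 → C_2 sends each 3-simplex σ to the alternating sum Σ_i (−1)^i (σ with its i-th vertex removed). For instance
  ∂[0,1,2,4] = [1,2,4] − [0,2,4] + [0,1,4] − [0,1,2],
  ∂[0,2,3,4] = [2,3,4] − [0,3,4] + [0,2,4] − [0,2,3].
The 10×5 boundary matrix has rank 4 and Smith normal form diag(1,1,1,1).

Reading off H_k = ker ∂_k / im ∂_{k+1}:

  H_0: rank C_0 − rank ∂_1 = 5 − 4 = 1, and the invariant factors of ∂_1 are all 1, so H_0 ≅ Z.
  H_1: rank ker ∂_1 − rank ∂_2 = (10 − 4) − 6 = 0, and the invariant factors of ∂_2 are all 1, so H_1 ≅ 0.
  H_2: rank ker ∂_2 − rank ∂_3 = (10 − 6) − 4 = 0, and the invariant factors of ∂_3 are all 1, so H_2 ≅ 0.
  H_3: rank ker ∂_3 − rank ∂_4 = (5 − 4) − 0 = 1, and there is no ∂_4, so H_3 ≅ Z.

As a check, the Euler characteristic is 5 − 10 + 10 − 5 = 0, which agrees with 1 − 0 + 0 − 1 = 0.

Hence the Betti numbers are b_0 = 1, b_1 = 0, b_2 = 0, b_3 = 1.

b_0 = 1, b_1 = 0, b_2 = 0, b_3 = 1.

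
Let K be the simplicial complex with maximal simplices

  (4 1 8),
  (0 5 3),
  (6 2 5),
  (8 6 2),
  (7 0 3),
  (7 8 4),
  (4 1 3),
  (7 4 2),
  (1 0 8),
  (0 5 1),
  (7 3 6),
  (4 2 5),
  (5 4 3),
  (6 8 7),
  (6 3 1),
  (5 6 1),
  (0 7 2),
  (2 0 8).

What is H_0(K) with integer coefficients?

H_0 ≅ Z.

Fix the vertex order 0 < 1 < 2 < 3 < 4 < 5 < 6 < 7 < 8 and write every simplex with vertices in increasing order. Then dim K = 2 and the simplices of K are:

  0-simplices (9): [0], [1], [2], [3], [4], [5], [6], [7], [8]
  1-simplices (27): (27 of them)
  2-simplices (18): [0,1,5], [0,1,8], [0,2,7], [0,2,8], [0,3,5], [0,3,7], [1,3,4], [1,3,6], [1,4,8], [1,5,6], [2,4,5], [2,4,7], [2,5,6], [2,6,8], [3,4,5], [3,6,7], [4,7,8], [6,7,8]

giving chain groups C_0 ≅ Z^9, C_1 ≅ Z^27, C_2 ≅ Z^18.

The boundary map ∂_1: C_1 → C_0 sends each edge [p,q] (with p < q) to q − p.
The 9×27 boundary matrix has rank 8 and Smith normal form diag(1,1,1,1,1,1,1,1).

The boundary map ∂_2: C_2 → C_1 acts by ∂[p,q,r] = [q,r] − [p,r] + [p,q]. For instance
  ∂[2,4,5] = [4,5] − [2,5] + [2,4],
  ∂[0,2,8] = [2,8] − [0,8] + [0,2].
This gives a 27×18 integer matrix of rank 18; reducing to Smith normal form yields diagonal entries (1,1,1,1,1,1,1,1,1,1,1,1,1,1,1,1,1,2).

Reading off H_k = ker ∂_k / im ∂_{k+1}:

  H_0: rank C_0 − rank ∂_1 = 9 − 8 = 1, and the invariant factors of ∂_1 are all 1, so H_0 ≅ Z.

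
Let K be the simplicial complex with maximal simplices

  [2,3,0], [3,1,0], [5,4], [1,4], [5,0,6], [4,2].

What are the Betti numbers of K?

Fix the vertex order 0 < 1 < 2 < 3 < 4 < 5 < 6 and write every simplex with vertices in increasing order. Then dim K = 2 and the simplices of K are:

  0-simplices (7): [0], [1], [2], [3], [4], [5], [6]
  1-simplices (11): [0,1], [0,2], [0,3], [0,5], [0,6], [1,3], [1,4], [2,3], [2,4], [4,5], [5,6]
  2-simplices (3): [0,1,3], [0,2,3], [0,5,6]

giving chain groups C_0 ≅ Z^7, C_1 ≅ Z^11, C_2 ≅ Z^3.

Boundary ∂_1: C_1 → C_0 is given by ∂[p,q] = [q] − [p].
The 7×11 boundary matrix has rank 6 and Smith normal form diag(1,1,1,1,1,1).

∂_2: C_2 → C_1 sends each 2-simplex [p,q,r] to [q,r] − [p,r] + [p,q]. For instance
  ∂[0,5,6] = [5,6] − [0,6] + [0,5],
  ∂[0,1,3] = [1,3] − [0,3] + [0,1].
The 11×3 boundary matrix has rank 3 and Smith normal form diag(1,1,1).

Reading off H_k = ker ∂_k / im ∂_{k+1}:

  H_0: rank C_0 − rank ∂_1 = 7 − 6 = 1, and the invariant factors of ∂_1 are all 1, so H_0 = Z.
  H_1: rank ker ∂_1 − rank ∂_2 = (11 − 6) − 3 = 2, and the invariant factors of ∂_2 are all 1, so H_1 = Z^2.
  H_2: rank ker ∂_2 − rank ∂_3 = (3 − 3) − 0 = 0, and there is no ∂_3, so H_2 = 0.

Hence the Betti numbers are b_0 = 1, b_1 = 2, b_2 = 0.

b_0 = 1, b_1 = 2, b_2 = 0.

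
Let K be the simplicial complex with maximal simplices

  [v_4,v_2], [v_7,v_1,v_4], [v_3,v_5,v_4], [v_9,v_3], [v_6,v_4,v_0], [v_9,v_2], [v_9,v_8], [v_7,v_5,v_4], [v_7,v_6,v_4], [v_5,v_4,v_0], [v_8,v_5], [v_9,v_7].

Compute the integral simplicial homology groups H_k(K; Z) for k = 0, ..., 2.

H_0 ≅ Z,  H_1 ≅ Z^3,  H_2 = 0.

Fix the vertex order v_0 < v_1 < v_2 < v_3 < v_4 < v_5 < v_6 < v_7 < v_8 < v_9 and write every simplex with vertices in increasing order. Then dim K = 2 and the simplices of K are:

  0-simplices (10): [v_0], [v_1], [v_2], [v_3], [v_4], [v_5], [v_6], [v_7], [v_8], [v_9]
  1-simplices (18): (18 of them)
  2-simplices (6): [v_0,v_4,v_5], [v_0,v_4,v_6], [v_1,v_4,v_7], [v_3,v_4,v_5], [v_4,v_5,v_7], [v_4,v_6,v_7]

Hence C_0 ≅ Z^10, C_1 ≅ Z^18, C_2 ≅ Z^6.

∂_1: C_1 → C_0 sends each edge [p,q] (with p < q) to q − p. For instance
  ∂[v_1,v_4] = [v_4] − [v_1].
The 10×18 boundary matrix has rank 9 and Smith normal form diag(1,1,1,1,1,1,1,1,1).

∂_2: C_2 → C_1 acts by ∂[p,q,r] = [q,r] − [p,r] + [p,q]. For instance
  ∂[v_4,v_6,v_7] = [v_6,v_7] − [v_4,v_7] + [v_4,v_6],
  ∂[v_0,v_4,v_5] = [v_4,v_5] − [v_0,v_5] + [v_0,v_4].
This gives a 18×6 integer matrix of rank 6; reducing to Smith normal form yields diagonal entries (1,1,1,1,1,1).

From H_k ≅ ker(∂_k) / im(∂_{k+1}) we obtain:

  H_0: rank C_0 − rank ∂_1 = 10 − 9 = 1, and the invariant factors of ∂_1 are all 1, so H_0 ≅ Z.
  H_1: rank ker ∂_1 − rank ∂_2 = (18 − 9) − 6 = 3, and the invariant factors of ∂_2 are all 1, so H_1 ≅ Z^3.
  H_2: rank ker ∂_2 − rank ∂_3 = (6 − 6) − 0 = 0, and there is no ∂_3, so H_2 ≅ 0.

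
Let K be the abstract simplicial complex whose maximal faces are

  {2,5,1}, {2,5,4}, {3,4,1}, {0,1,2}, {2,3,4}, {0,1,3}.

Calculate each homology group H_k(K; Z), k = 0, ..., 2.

H_0 = Z,  H_1 = Z,  H_2 = 0.

Fix the vertex order 0 < 1 < 2 < 3 < 4 < 5 and write every simplex with vertices in increasing order. Then dim K = 2 and the simplices of K are:

  0-simplices (6): [0], [1], [2], [3], [4], [5]
  1-simplices (12): [0,1], [0,2], [0,3], [1,2], [1,3], [1,4], [1,5], [2,3], [2,4], [2,5], [3,4], [4,5]
  2-simplices (6): [0,1,2], [0,1,3], [1,2,5], [1,3,4], [2,3,4], [2,4,5]

so the chain groups are C_0 ≅ Z^6, C_1 ≅ Z^12, C_2 ≅ Z^6.

The boundary map ∂_1: C_1 → C_0 sends each edge [p,q] (with p < q) to q − p. For instance
  ∂[0,3] = [3] − [0].
This gives a 6×12 integer matrix of rank 5; reducing to Smith normal form yields diagonal entries (1,1,1,1,1).

∂_2: C_2 → C_1 maps a triangle to the signed sum of its edges. For instance
  ∂[2,4,5] = [4,5] − [2,5] + [2,4],
  ∂[2,3,4] = [3,4] − [2,4] + [2,3].
This gives a 12×6 integer matrix of rank 6; reducing to Smith normal form yields diagonal entries (1,1,1,1,1,1).

Now H_k = ker ∂_k / im ∂_{k+1}, so:

  H_0: rank C_0 − rank ∂_1 = 6 − 5 = 1, and the invariant factors of ∂_1 are all 1, so H_0 ≅ Z.
  H_1: rank ker ∂_1 − rank ∂_2 = (12 − 5) − 6 = 1, and the invariant factors of ∂_2 are all 1, so H_1 ≅ Z.
  H_2: rank ker ∂_2 − rank ∂_3 = (6 − 6) − 0 = 0, and there is no ∂_3, so H_2 ≅ 0.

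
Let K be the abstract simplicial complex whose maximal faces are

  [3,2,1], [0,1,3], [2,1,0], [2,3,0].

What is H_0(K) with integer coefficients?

Order the vertices as 0 < 1 < 2 < 3. Listing each simplex with vertices in this order, K has dimension 2 with simplices:

  0-simplices (4): [0], [1], [2], [3]
  1-simplices (6): [0,1], [0,2], [0,3], [1,2], [1,3], [2,3]
  2-simplices (4): [0,1,2], [0,1,3], [0,2,3], [1,2,3]

giving chain groups C_0 ≅ Z^4, C_1 ≅ Z^6, C_2 ≅ Z^4.

The boundary map ∂_1: C_1 → C_0 sends each edge [p,q] (with p < q) to q − p. For instance
  ∂[0,3] = [3] − [0].
The resulting 4×6 matrix has rank 3, and its Smith normal form has invariant factors (1,1,1).

The boundary map ∂_2: C_2 → C_1 maps a triangle to the signed sum of its edges. For instance
  ∂[1,2,3] = [2,3] − [1,3] + [1,2],
  ∂[0,1,2] = [1,2] − [0,2] + [0,1].
This gives a 6×4 integer matrix of rank 3; reducing to Smith normal form yields diagonal entries (1,1,1).

From H_k ≅ ker(∂_k) / im(∂_{k+1}) we obtain:

  H_0: rank C_0 − rank ∂_1 = 4 − 3 = 1, and the invariant factors of ∂_1 are all 1, so H_0 ≅ Z.

H_0 = Z.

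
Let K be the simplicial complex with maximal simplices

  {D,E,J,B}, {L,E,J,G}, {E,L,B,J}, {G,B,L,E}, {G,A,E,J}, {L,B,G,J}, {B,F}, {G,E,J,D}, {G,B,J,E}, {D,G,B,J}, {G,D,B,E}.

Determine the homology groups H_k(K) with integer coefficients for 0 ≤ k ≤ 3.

Take the total order A < B < D < E < F < G < J < L on the vertex set. Then K (dimension 3) consists of the simplices:

  0-simplices (8): A, B, D, E, F, G, J, L
  1-simplices (18): AE, AG, AJ, BD, BE, BF, BG, BJ, BL, DE, DG, DJ, EG, EJ, EL, GJ, GL, JL
  2-simplices (19): AEG, AEJ, AGJ, BDE, BDG, BDJ, BEG, BEJ, BEL, BGJ, BGL, BJL, DEG, DEJ, DGJ, EGJ, EGL, EJL, GJL
  3-simplices (10): AEGJ, BDEG, BDEJ, BDGJ, BEGJ, BEGL, BEJL, BGJL, DEGJ, EGJL

giving chain groups C_0 ≅ Z^8, C_1 ≅ Z^18, C_2 ≅ Z^19, C_3 ≅ Z^10.

Boundary ∂_1: C_1 → C_0 maps an edge to its endpoints' difference, ∂[p,q] = q − p. For instance
  ∂AJ = J − A.
As a 8×18 matrix over Z this has rank 7, with invariant factors (1,1,1,1,1,1,1).

∂_2: C_2 → C_1 acts by ∂[p,q,r] = [q,r] − [p,r] + [p,q]. For instance
  ∂AGJ = GJ − AJ + AG,
  ∂BJL = JL − BL + BJ.
The 18×19 boundary matrix has rank 11 and Smith normal form diag(1,1,1,1,1,1,1,1,1,1,1).

∂_3: C_3 → C_2 sends each 3-simplex σ to the alternating sum Σ_i (−1)^i (σ with its i-th vertex removed). For instance
  ∂DEGJ = EGJ − DGJ + DEJ − DEG,
  ∂BDEJ = DEJ − BEJ + BDJ − BDE.
The 19×10 boundary matrix has rank 8 and Smith normal form diag(1,1,1,1,1,1,1,1).

From H_k ≅ ker(∂_k) / im(∂_{k+1}) we obtain:

  H_0: rank C_0 − rank ∂_1 = 8 − 7 = 1, and the invariant factors of ∂_1 are all 1, so H_0 = Z.
  H_1: rank ker ∂_1 − rank ∂_2 = (18 − 7) − 11 = 0, and the invariant factors of ∂_2 are all 1, so H_1 = 0.
  H_2: rank ker ∂_2 − rank ∂_3 = (19 − 11) − 8 = 0, and the invariant factors of ∂_3 are all 1, so H_2 = 0.
  H_3: rank ker ∂_3 − rank ∂_4 = (10 − 8) − 0 = 2, and there is no ∂_4, so H_3 = Z^2.

As a check, the Euler characteristic is 8 − 18 + 19 − 10 = -1, which agrees with 1 − 0 + 0 − 2 = -1.

H_0 = Z,  H_1 = 0,  H_2 = 0,  H_3 = Z^2.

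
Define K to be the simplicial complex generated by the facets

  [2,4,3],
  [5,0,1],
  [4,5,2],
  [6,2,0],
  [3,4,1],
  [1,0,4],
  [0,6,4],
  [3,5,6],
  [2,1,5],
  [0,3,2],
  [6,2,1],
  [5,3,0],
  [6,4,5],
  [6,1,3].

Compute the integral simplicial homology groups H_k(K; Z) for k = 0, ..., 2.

H_0 = Z,  H_1 = Z^2,  H_2 = Z.

Order the vertices as 0 < 1 < 2 < 3 < 4 < 5 < 6. Listing each simplex with vertices in this order, K has dimension 2 with simplices:

  0-simplices (7): [0], [1], [2], [3], [4], [5], [6]
  1-simplices (21): [0,1], [0,2], [0,3], [0,4], [0,5], [0,6], [1,2], [1,3], [1,4], [1,5], [1,6], [2,3], [2,4], [2,5], [2,6], [3,4], [3,5], [3,6], [4,5], [4,6], [5,6]
  2-simplices (14): [0,1,4], [0,1,5], [0,2,3], [0,2,6], [0,3,5], [0,4,6], [1,2,5], [1,2,6], [1,3,4], [1,3,6], [2,3,4], [2,4,5], [3,5,6], [4,5,6]

giving chain groups C_0 ≅ Z^7, C_1 ≅ Z^21, C_2 ≅ Z^14.

∂_1: C_1 → C_0 sends each edge [p,q] (with p < q) to q − p.
The 7×21 boundary matrix has rank 6 and Smith normal form diag(1,1,1,1,1,1).

∂_2: C_2 → C_1 maps a triangle to the signed sum of its edges. For instance
  ∂[1,2,5] = [2,5] − [1,5] + [1,2],
  ∂[2,4,5] = [4,5] − [2,5] + [2,4].
The 21×14 boundary matrix has rank 13 and Smith normal form diag(1,1,1,1,1,1,1,1,1,1,1,1,1).

Now H_k = ker ∂_k / im ∂_{k+1}, so:

  H_0: rank C_0 − rank ∂_1 = 7 − 6 = 1, and the invariant factors of ∂_1 are all 1, so H_0 ≅ Z.
  H_1: rank ker ∂_1 − rank ∂_2 = (21 − 6) − 13 = 2, and the invariant factors of ∂_2 are all 1, so H_1 ≅ Z^2.
  H_2: rank ker ∂_2 − rank ∂_3 = (14 − 13) − 0 = 1, and there is no ∂_3, so H_2 ≅ Z.

As a check, the Euler characteristic is 7 − 21 + 14 = 0, which agrees with 1 − 2 + 1 = 0.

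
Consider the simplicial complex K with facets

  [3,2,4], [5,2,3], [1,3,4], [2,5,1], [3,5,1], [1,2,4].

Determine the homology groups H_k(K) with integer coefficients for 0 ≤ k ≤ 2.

H_0 = Z,  H_1 = 0,  H_2 = Z.

Order the vertices as 1 < 2 < 3 < 4 < 5. Listing each simplex with vertices in this order, K has dimension 2 with simplices:

  0-simplices (5): [1], [2], [3], [4], [5]
  1-simplices (9): [1,2], [1,3], [1,4], [1,5], [2,3], [2,4], [2,5], [3,4], [3,5]
  2-simplices (6): [1,2,4], [1,2,5], [1,3,4], [1,3,5], [2,3,4], [2,3,5]

so the chain groups are C_0 ≅ Z^5, C_1 ≅ Z^9, C_2 ≅ Z^6.

The boundary map ∂_1: C_1 → C_0 maps an edge to its endpoints' difference, ∂[p,q] = q − p. For instance
  ∂[2,3] = [3] − [2].
This gives a 5×9 integer matrix of rank 4; reducing to Smith normal form yields diagonal entries (1,1,1,1).

The boundary map ∂_2: C_2 → C_1 sends each 2-simplex [p,q,r] to [q,r] − [p,r] + [p,q]. For instance
  ∂[1,2,5] = [2,5] − [1,5] + [1,2],
  ∂[1,3,5] = [3,5] − [1,5] + [1,3].
The 9×6 boundary matrix has rank 5 and Smith normal form diag(1,1,1,1,1).

From H_k ≅ ker(∂_k) / im(∂_{k+1}) we obtain:

  H_0: rank C_0 − rank ∂_1 = 5 − 4 = 1, and the invariant factors of ∂_1 are all 1, so H_0 = Z.
  H_1: rank ker ∂_1 − rank ∂_2 = (9 − 4) − 5 = 0, and the invariant factors of ∂_2 are all 1, so H_1 = 0.
  H_2: rank ker ∂_2 − rank ∂_3 = (6 − 5) − 0 = 1, and there is no ∂_3, so H_2 = Z.

As a check, the Euler characteristic is 5 − 9 + 6 = 2, which agrees with 1 − 0 + 1 = 2.
(K is a triangulation of the 2-sphere S^2.)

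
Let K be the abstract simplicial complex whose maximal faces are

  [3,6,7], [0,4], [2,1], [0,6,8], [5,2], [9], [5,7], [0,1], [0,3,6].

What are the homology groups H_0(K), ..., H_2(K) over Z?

H_0 = Z^2,  H_1 = Z,  H_2 = 0.

Take the total order 0 < 1 < 2 < 3 < 4 < 5 < 6 < 7 < 8 < 9 on the vertex set. Then K (dimension 2) consists of the simplices:

  0-simplices (10): [0], [1], [2], [3], [4], [5], [6], [7], [8], [9]
  1-simplices (12): [0,1], [0,3], [0,4], [0,6], [0,8], [1,2], [2,5], [3,6], [3,7], [5,7], [6,7], [6,8]
  2-simplices (3): [0,3,6], [0,6,8], [3,6,7]

giving chain groups C_0 ≅ Z^10, C_1 ≅ Z^12, C_2 ≅ Z^3.

The boundary map ∂_1: C_1 → C_0 sends each edge [p,q] (with p < q) to q − p. For instance
  ∂[0,6] = [6] − [0].
This gives a 10×12 integer matrix of rank 8; reducing to Smith normal form yields diagonal entries (1,1,1,1,1,1,1,1).

∂_2: C_2 → C_1 sends each 2-simplex [p,q,r] to [q,r] − [p,r] + [p,q]. For instance
  ∂[0,6,8] = [6,8] − [0,8] + [0,6],
  ∂[0,3,6] = [3,6] − [0,6] + [0,3].
The 12×3 boundary matrix has rank 3 and Smith normal form diag(1,1,1).

Now H_k = ker ∂_k / im ∂_{k+1}, so:

  H_0: rank C_0 − rank ∂_1 = 10 − 8 = 2, and the invariant factors of ∂_1 are all 1, so H_0 = Z^2.
  H_1: rank ker ∂_1 − rank ∂_2 = (12 − 8) − 3 = 1, and the invariant factors of ∂_2 are all 1, so H_1 = Z.
  H_2: rank ker ∂_2 − rank ∂_3 = (3 − 3) − 0 = 0, and there is no ∂_3, so H_2 = 0.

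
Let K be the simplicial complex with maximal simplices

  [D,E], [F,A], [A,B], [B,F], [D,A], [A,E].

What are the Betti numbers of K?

Order the vertices as A < B < D < E < F. Listing each simplex with vertices in this order, K has dimension 1 with simplices:

  0-simplices (5): A, B, D, E, F
  1-simplices (6): AB, AD, AE, AF, BF, DE

Hence C_0 ≅ Z^5, C_1 ≅ Z^6.

Boundary ∂_1: C_1 → C_0 is given by ∂[p,q] = [q] − [p]. For instance
  ∂AE = E − A.
As a 5×6 matrix over Z this has rank 4, with invariant factors (1,1,1,1).

From H_k ≅ ker(∂_k) / im(∂_{k+1}) we obtain:

  H_0: rank C_0 − rank ∂_1 = 5 − 4 = 1, and the invariant factors of ∂_1 are all 1, so H_0 = Z.
  H_1: rank ker ∂_1 − rank ∂_2 = (6 − 4) − 0 = 2, and there is no ∂_2, so H_1 = Z^2.

As a check, the Euler characteristic is 5 − 6 = -1, which agrees with 1 − 2 = -1.

Hence the Betti numbers are b_0 = 1, b_1 = 2.

b_0 = 1, b_1 = 2.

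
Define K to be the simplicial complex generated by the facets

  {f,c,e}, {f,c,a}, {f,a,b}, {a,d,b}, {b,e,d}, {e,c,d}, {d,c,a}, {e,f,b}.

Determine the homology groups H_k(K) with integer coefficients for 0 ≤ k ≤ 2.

H_0 = Z,  H_1 = 0,  H_2 = Z.

We work with the vertex ordering a < b < c < d < e < f. The simplices of K, each written with vertices in increasing order, are:

  0-simplices (6): a, b, c, d, e, f
  1-simplices (12): ab, ac, ad, af, bd, be, bf, cd, ce, cf, de, ef
  2-simplices (8): abd, abf, acd, acf, bde, bef, cde, cef

so the chain groups are C_0 ≅ Z^6, C_1 ≅ Z^12, C_2 ≅ Z^8.

Boundary ∂_1: C_1 → C_0 is given by ∂[p,q] = [q] − [p].
This gives a 6×12 integer matrix of rank 5; reducing to Smith normal form yields diagonal entries (1,1,1,1,1).

∂_2: C_2 → C_1 acts by ∂[p,q,r] = [q,r] − [p,r] + [p,q]. For instance
  ∂cde = de − ce + cd,
  ∂bde = de − be + bd.
The resulting 12×8 matrix has rank 7, and its Smith normal form has invariant factors (1,1,1,1,1,1,1).

Now H_k = ker ∂_k / im ∂_{k+1}, so:

  H_0: rank C_0 − rank ∂_1 = 6 − 5 = 1, and the invariant factors of ∂_1 are all 1, so H_0 = Z.
  H_1: rank ker ∂_1 − rank ∂_2 = (12 − 5) − 7 = 0, and the invariant factors of ∂_2 are all 1, so H_1 = 0.
  H_2: rank ker ∂_2 − rank ∂_3 = (8 − 7) − 0 = 1, and there is no ∂_3, so H_2 = Z.

As a check, the Euler characteristic is 6 − 12 + 8 = 2, which agrees with 1 − 0 + 1 = 2.
(K is a triangulation of the 2-sphere S^2.)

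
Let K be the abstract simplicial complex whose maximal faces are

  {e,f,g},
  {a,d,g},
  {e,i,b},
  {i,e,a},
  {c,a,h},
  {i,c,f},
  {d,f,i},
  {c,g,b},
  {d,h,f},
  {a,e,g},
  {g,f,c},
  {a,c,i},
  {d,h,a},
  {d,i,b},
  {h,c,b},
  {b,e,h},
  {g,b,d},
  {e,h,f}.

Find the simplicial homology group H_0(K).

Take the total order a < b < c < d < e < f < g < h < i on the vertex set. Then K (dimension 2) consists of the simplices:

  0-simplices (9): a, b, c, d, e, f, g, h, i
  1-simplices (27): ac, ad, ae, ag, ah, ai, bc, bd, be, bg, bh, bi, cf, cg, ch, ci, df, dg, dh, di, ef, eg, eh, ei, fg, fh, fi
  2-simplices (18): ach, aci, adg, adh, aeg, aei, bcg, bch, bdg, bdi, beh, bei, cfg, cfi, dfh, dfi, efg, efh

so the chain groups are C_0 ≅ Z^9, C_1 ≅ Z^27, C_2 ≅ Z^18.

Boundary ∂_1: C_1 → C_0 is given by ∂[p,q] = [q] − [p]. For instance
  ∂df = f − d.
This gives a 9×27 integer matrix of rank 8; reducing to Smith normal form yields diagonal entries (1,1,1,1,1,1,1,1).

∂_2: C_2 → C_1 sends each 2-simplex [p,q,r] to [q,r] − [p,r] + [p,q]. For instance
  ∂cfg = fg − cg + cf,
  ∂bdg = dg − bg + bd.
The 27×18 boundary matrix has rank 17 and Smith normal form diag(1,1,1,1,1,1,1,1,1,1,1,1,1,1,1,1,1).

Computing H_k = (kernel of ∂_k) / (image of ∂_{k+1}):

  H_0: rank C_0 − rank ∂_1 = 9 − 8 = 1, and the invariant factors of ∂_1 are all 1, so H_0 ≅ Z.

H_0 ≅ Z.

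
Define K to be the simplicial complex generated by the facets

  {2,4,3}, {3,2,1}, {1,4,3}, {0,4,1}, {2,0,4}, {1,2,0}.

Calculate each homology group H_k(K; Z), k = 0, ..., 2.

H_0 ≅ Z,  H_1 = 0,  H_2 ≅ Z.

Take the total order 0 < 1 < 2 < 3 < 4 on the vertex set. Then K (dimension 2) consists of the simplices:

  0-simplices (5): [0], [1], [2], [3], [4]
  1-simplices (9): [0,1], [0,2], [0,4], [1,2], [1,3], [1,4], [2,3], [2,4], [3,4]
  2-simplices (6): [0,1,2], [0,1,4], [0,2,4], [1,2,3], [1,3,4], [2,3,4]

Hence C_0 ≅ Z^5, C_1 ≅ Z^9, C_2 ≅ Z^6.

Boundary ∂_1: C_1 → C_0 is given by ∂[p,q] = [q] − [p]. For instance
  ∂[0,2] = [2] − [0].
The 5×9 boundary matrix has rank 4 and Smith normal form diag(1,1,1,1).

Boundary ∂_2: C_2 → C_1 maps a triangle to the signed sum of its edges. For instance
  ∂[0,2,4] = [2,4] − [0,4] + [0,2],
  ∂[0,1,2] = [1,2] − [0,2] + [0,1].
The 9×6 boundary matrix has rank 5 and Smith normal form diag(1,1,1,1,1).

From H_k ≅ ker(∂_k) / im(∂_{k+1}) we obtain:

  H_0: rank C_0 − rank ∂_1 = 5 − 4 = 1, and the invariant factors of ∂_1 are all 1, so H_0 ≅ Z.
  H_1: rank ker ∂_1 − rank ∂_2 = (9 − 4) − 5 = 0, and the invariant factors of ∂_2 are all 1, so H_1 ≅ 0.
  H_2: rank ker ∂_2 − rank ∂_3 = (6 − 5) − 0 = 1, and there is no ∂_3, so H_2 ≅ Z.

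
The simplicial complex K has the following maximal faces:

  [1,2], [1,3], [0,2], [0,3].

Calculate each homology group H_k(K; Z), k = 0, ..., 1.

H_0 ≅ Z,  H_1 ≅ Z.

Fix the vertex order 0 < 1 < 2 < 3 and write every simplex with vertices in increasing order. Then dim K = 1 and the simplices of K are:

  0-simplices (4): [0], [1], [2], [3]
  1-simplices (4): [0,2], [0,3], [1,2], [1,3]

so the chain groups are C_0 ≅ Z^4, C_1 ≅ Z^4.

∂_1: C_1 → C_0 maps an edge to its endpoints' difference, ∂[p,q] = q − p. For instance
  ∂[0,3] = [3] − [0].
This gives a 4×4 integer matrix of rank 3; reducing to Smith normal form yields diagonal entries (1,1,1).

From H_k ≅ ker(∂_k) / im(∂_{k+1}) we obtain:

  H_0: rank C_0 − rank ∂_1 = 4 − 3 = 1, and the invariant factors of ∂_1 are all 1, so H_0 = Z.
  H_1: rank ker ∂_1 − rank ∂_2 = (4 − 3) − 0 = 1, and there is no ∂_2, so H_1 = Z.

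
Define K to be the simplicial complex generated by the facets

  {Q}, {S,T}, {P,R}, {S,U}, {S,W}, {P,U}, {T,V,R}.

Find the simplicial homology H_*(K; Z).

H_0 ≅ Z^2,  H_1 ≅ Z,  H_2 = 0.

Fix the vertex order P < Q < R < S < T < U < V < W and write every simplex with vertices in increasing order. Then dim K = 2 and the simplices of K are:

  0-simplices (8): P, Q, R, S, T, U, V, W
  1-simplices (8): PR, PU, RT, RV, ST, SU, SW, TV
  2-simplices (1): RTV

so the chain groups are C_0 ≅ Z^8, C_1 ≅ Z^8, C_2 ≅ Z^1.

∂_1: C_1 → C_0 maps an edge to its endpoints' difference, ∂[p,q] = q − p. For instance
  ∂PU = U − P.
The resulting 8×8 matrix has rank 6, and its Smith normal form has invariant factors (1,1,1,1,1,1).

The boundary map ∂_2: C_2 → C_1 maps a triangle to the signed sum of its edges. For instance
  ∂RTV = TV − RV + RT.
The resulting 8×1 matrix has rank 1, and its Smith normal form has invariant factors (1).

Now H_k = ker ∂_k / im ∂_{k+1}, so:

  H_0: rank C_0 − rank ∂_1 = 8 − 6 = 2, and the invariant factors of ∂_1 are all 1, so H_0 ≅ Z^2.
  H_1: rank ker ∂_1 − rank ∂_2 = (8 − 6) − 1 = 1, and the invariant factors of ∂_2 are all 1, so H_1 ≅ Z.
  H_2: rank ker ∂_2 − rank ∂_3 = (1 − 1) − 0 = 0, and there is no ∂_3, so H_2 ≅ 0.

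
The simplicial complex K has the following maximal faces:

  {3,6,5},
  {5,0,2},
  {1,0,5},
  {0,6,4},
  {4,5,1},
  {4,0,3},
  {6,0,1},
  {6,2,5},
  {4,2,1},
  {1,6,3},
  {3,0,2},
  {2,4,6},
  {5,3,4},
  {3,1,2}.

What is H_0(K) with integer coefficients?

H_0 ≅ Z.

We work with the vertex ordering 0 < 1 < 2 < 3 < 4 < 5 < 6. The simplices of K, each written with vertices in increasing order, are:

  0-simplices (7): [0], [1], [2], [3], [4], [5], [6]
  1-simplices (21): [0,1], [0,2], [0,3], [0,4], [0,5], [0,6], [1,2], [1,3], [1,4], [1,5], [1,6], [2,3], [2,4], [2,5], [2,6], [3,4], [3,5], [3,6], [4,5], [4,6], [5,6]
  2-simplices (14): [0,1,5], [0,1,6], [0,2,3], [0,2,5], [0,3,4], [0,4,6], [1,2,3], [1,2,4], [1,3,6], [1,4,5], [2,4,6], [2,5,6], [3,4,5], [3,5,6]

so the chain groups are C_0 ≅ Z^7, C_1 ≅ Z^21, C_2 ≅ Z^14.

Boundary ∂_1: C_1 → C_0 maps an edge to its endpoints' difference, ∂[p,q] = q − p.
The resulting 7×21 matrix has rank 6, and its Smith normal form has invariant factors (1,1,1,1,1,1).

∂_2: C_2 → C_1 sends each 2-simplex [p,q,r] to [q,r] − [p,r] + [p,q]. For instance
  ∂[3,4,5] = [4,5] − [3,5] + [3,4],
  ∂[0,2,5] = [2,5] − [0,5] + [0,2].
As a 21×14 matrix over Z this has rank 13, with invariant factors (1,1,1,1,1,1,1,1,1,1,1,1,1).

Reading off H_k = ker ∂_k / im ∂_{k+1}:

  H_0: rank C_0 − rank ∂_1 = 7 − 6 = 1, and the invariant factors of ∂_1 are all 1, so H_0 ≅ Z.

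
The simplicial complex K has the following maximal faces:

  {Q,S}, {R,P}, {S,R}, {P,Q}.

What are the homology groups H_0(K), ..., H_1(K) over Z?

H_0 ≅ Z,  H_1 ≅ Z.

Order the vertices as P < Q < R < S. Listing each simplex with vertices in this order, K has dimension 1 with simplices:

  0-simplices (4): P, Q, R, S
  1-simplices (4): PQ, PR, QS, RS

Hence C_0 ≅ Z^4, C_1 ≅ Z^4.

Boundary ∂_1: C_1 → C_0 sends each edge [p,q] (with p < q) to q − p. For instance
  ∂RS = S − R.
As a 4×4 matrix over Z this has rank 3, with invariant factors (1,1,1).

Reading off H_k = ker ∂_k / im ∂_{k+1}:

  H_0: rank C_0 − rank ∂_1 = 4 − 3 = 1, and the invariant factors of ∂_1 are all 1, so H_0 = Z.
  H_1: rank ker ∂_1 − rank ∂_2 = (4 − 3) − 0 = 1, and there is no ∂_2, so H_1 = Z.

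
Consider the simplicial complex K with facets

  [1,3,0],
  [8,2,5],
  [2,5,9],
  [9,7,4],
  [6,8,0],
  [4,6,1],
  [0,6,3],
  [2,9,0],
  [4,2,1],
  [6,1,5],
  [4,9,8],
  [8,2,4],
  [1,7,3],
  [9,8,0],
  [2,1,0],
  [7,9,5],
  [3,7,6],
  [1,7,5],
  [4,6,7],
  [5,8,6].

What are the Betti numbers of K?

b_0 = 1, b_1 = 1, b_2 = 0.

Fix the vertex order 0 < 1 < 2 < 3 < 4 < 5 < 6 < 7 < 8 < 9 and write every simplex with vertices in increasing order. Then dim K = 2 and the simplices of K are:

  0-simplices (10): [0], [1], [2], [3], [4], [5], [6], [7], [8], [9]
  1-simplices (30): (30 of them)
  2-simplices (20): (20 of them)

so the chain groups are C_0 ≅ Z^10, C_1 ≅ Z^30, C_2 ≅ Z^20.

Boundary ∂_1: C_1 → C_0 maps an edge to its endpoints' difference, ∂[p,q] = q − p. For instance
  ∂[1,7] = [7] − [1].
As a 10×30 matrix over Z this has rank 9, with invariant factors (1,1,1,1,1,1,1,1,1).

The boundary map ∂_2: C_2 → C_1 maps a triangle to the signed sum of its edges. For instance
  ∂[5,6,8] = [6,8] − [5,8] + [5,6],
  ∂[4,6,7] = [6,7] − [4,7] + [4,6].
The resulting 30×20 matrix has rank 20, and its Smith normal form has invariant factors (1,1,1,1,1,1,1,1,1,1,1,1,1,1,1,1,1,1,1,2).

From H_k ≅ ker(∂_k) / im(∂_{k+1}) we obtain:

  H_0: rank C_0 − rank ∂_1 = 10 − 9 = 1, and the invariant factors of ∂_1 are all 1, so H_0 = Z.
  H_1: rank ker ∂_1 − rank ∂_2 = (30 − 9) − 20 = 1, and ∂_2 has invariant factor 2 > 1, so H_1 = Z × Z/2.
  H_2: rank ker ∂_2 − rank ∂_3 = (20 − 20) − 0 = 0, and there is no ∂_3, so H_2 = 0.

As a check, the Euler characteristic is 10 − 30 + 20 = 0, which agrees with 1 − 1 + 0 = 0.

Hence the Betti numbers are b_0 = 1, b_1 = 1, b_2 = 0.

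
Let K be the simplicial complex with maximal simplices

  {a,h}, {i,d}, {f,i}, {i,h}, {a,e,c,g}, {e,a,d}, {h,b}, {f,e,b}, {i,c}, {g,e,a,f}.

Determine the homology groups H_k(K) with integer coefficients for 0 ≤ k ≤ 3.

K has 9 vertices, 19 edges, 9 triangles, 2 3-simplices.
rank ∂_0 = 0, rank ∂_1 = 8 ⇒ b_0 = 9 − 0 − 8 = 1; all invariant factors of ∂_1 are 1 so no torsion. So H_0 ≅ Z.
rank ∂_1 = 8, rank ∂_2 = 7 ⇒ b_1 = 19 − 8 − 7 = 4; all invariant factors of ∂_2 are 1 so no torsion. So H_1 ≅ Z^4.
rank ∂_2 = 7, rank ∂_3 = 2 ⇒ b_2 = 9 − 7 − 2 = 0; all invariant factors of ∂_3 are 1 so no torsion. So H_2 ≅ 0.
rank ∂_3 = 2, rank ∂_4 = 0 ⇒ b_3 = 2 − 2 − 0 = 0. So H_3 ≅ 0.

H_0 = Z,  H_1 = Z^4,  H_2 = 0,  H_3 = 0.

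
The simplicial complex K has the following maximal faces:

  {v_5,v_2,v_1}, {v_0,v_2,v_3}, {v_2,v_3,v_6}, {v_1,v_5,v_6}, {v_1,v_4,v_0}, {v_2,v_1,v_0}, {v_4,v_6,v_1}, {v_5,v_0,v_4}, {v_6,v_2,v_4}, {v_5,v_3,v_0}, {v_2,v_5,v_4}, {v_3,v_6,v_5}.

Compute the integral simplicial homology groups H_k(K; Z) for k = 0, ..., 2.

H_0 = Z,  H_1 = Z/2,  H_2 = 0.

We work with the vertex ordering v_0 < v_1 < v_2 < v_3 < v_4 < v_5 < v_6. The simplices of K, each written with vertices in increasing order, are:

  0-simplices (7): [v_0], [v_1], [v_2], [v_3], [v_4], [v_5], [v_6]
  1-simplices (18): (18 of them)
  2-simplices (12): (12 of them)

so the chain groups are C_0 ≅ Z^7, C_1 ≅ Z^18, C_2 ≅ Z^12.

∂_1: C_1 → C_0 is given by ∂[p,q] = [q] − [p].
This gives a 7×18 integer matrix of rank 6; reducing to Smith normal form yields diagonal entries (1,1,1,1,1,1).

Boundary ∂_2: C_2 → C_1 sends each 2-simplex [p,q,r] to [q,r] − [p,r] + [p,q]. For instance
  ∂[v_1,v_4,v_6] = [v_4,v_6] − [v_1,v_6] + [v_1,v_4],
  ∂[v_0,v_1,v_2] = [v_1,v_2] − [v_0,v_2] + [v_0,v_1].
This gives a 18×12 integer matrix of rank 12; reducing to Smith normal form yields diagonal entries (1,1,1,1,1,1,1,1,1,1,1,2).

Computing H_k = (kernel of ∂_k) / (image of ∂_{k+1}):

  H_0: rank C_0 − rank ∂_1 = 7 − 6 = 1, and the invariant factors of ∂_1 are all 1, so H_0 = Z.
  H_1: rank ker ∂_1 − rank ∂_2 = (18 − 6) − 12 = 0, and ∂_2 has invariant factor 2 > 1, so H_1 = Z/2.
  H_2: rank ker ∂_2 − rank ∂_3 = (12 − 12) − 0 = 0, and there is no ∂_3, so H_2 = 0.

(K is a triangulation of the real projective plane RP^2.)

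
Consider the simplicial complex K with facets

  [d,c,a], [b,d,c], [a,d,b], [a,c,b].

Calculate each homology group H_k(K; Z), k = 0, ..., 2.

H_0 ≅ Z,  H_1 = 0,  H_2 ≅ Z.

Fix the vertex order a < b < c < d and write every simplex with vertices in increasing order. Then dim K = 2 and the simplices of K are:

  0-simplices (4): a, b, c, d
  1-simplices (6): ab, ac, ad, bc, bd, cd
  2-simplices (4): abc, abd, acd, bcd

Hence C_0 ≅ Z^4, C_1 ≅ Z^6, C_2 ≅ Z^4.

∂_1: C_1 → C_0 is given by ∂[p,q] = [q] − [p]. For instance
  ∂ac = c − a.
The resulting 4×6 matrix has rank 3, and its Smith normal form has invariant factors (1,1,1).

Boundary ∂_2: C_2 → C_1 maps a triangle to the signed sum of its edges. For instance
  ∂acd = cd − ad + ac,
  ∂abd = bd − ad + ab.
The resulting 6×4 matrix has rank 3, and its Smith normal form has invariant factors (1,1,1).

Now H_k = ker ∂_k / im ∂_{k+1}, so:

  H_0: rank C_0 − rank ∂_1 = 4 − 3 = 1, and the invariant factors of ∂_1 are all 1, so H_0 ≅ Z.
  H_1: rank ker ∂_1 − rank ∂_2 = (6 − 3) − 3 = 0, and the invariant factors of ∂_2 are all 1, so H_1 ≅ 0.
  H_2: rank ker ∂_2 − rank ∂_3 = (4 − 3) − 0 = 1, and there is no ∂_3, so H_2 ≅ Z.

As a check, the Euler characteristic is 4 − 6 + 4 = 2, which agrees with 1 − 0 + 1 = 2.
(K is a triangulation of the 2-sphere S^2.)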